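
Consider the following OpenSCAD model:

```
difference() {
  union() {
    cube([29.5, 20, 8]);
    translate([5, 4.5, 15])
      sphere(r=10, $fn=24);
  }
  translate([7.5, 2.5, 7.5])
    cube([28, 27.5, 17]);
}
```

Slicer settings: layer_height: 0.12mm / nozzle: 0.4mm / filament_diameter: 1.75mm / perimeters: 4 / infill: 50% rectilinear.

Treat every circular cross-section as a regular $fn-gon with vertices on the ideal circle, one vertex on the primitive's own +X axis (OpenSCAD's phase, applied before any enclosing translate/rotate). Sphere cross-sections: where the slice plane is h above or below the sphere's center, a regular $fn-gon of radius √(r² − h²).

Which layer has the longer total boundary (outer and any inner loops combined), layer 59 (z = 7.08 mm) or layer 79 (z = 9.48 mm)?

Layer 59 (z = 7.08): the cube (footprint 29.5×20) is included at this height (perimeter 99.00 mm); the r=10 sphere at (5, 4.5) contributes a regular 24-gon of circumradius √(10²−7.92²) = 6.105 (perimeter = 2·24·6.105·sin(180°/24) = 38.25 mm); Taking the union: the regions partially overlap (shared area 101.98 mm²), so the edge portions inside another operand are dropped and the merged outline is re-measured after clipping — boundary = 100.27 mm; the cube at (7.5, 2.5) is not intersected at this z (z outside [7.5, 24.5]); After the difference (first − rest): none of the subtracted shapes is present at this height, so that combined region is unchanged — boundary = 100.27 mm. So its perimeter = 100.27 mm. Layer 79 (z = 9.48): the cube does not reach this height (z outside [0, 8]); the sphere at (5, 4.5): section is a regular 24-gon, circumradius = √(r²−h²) = √(10²−5.52²) = 8.338 (perimeter = 2·24·8.338·sin(180°/24) = 52.24 mm); Combining (union): only the r=10 sphere at (5, 4.5) is present, so the union is just that shape — boundary = 52.24 mm; the cube at (7.5, 2.5) (footprint 28×27.5) is included at this height (perimeter 111.00 mm); After the difference (first − rest): starting from the result so far, the 28×27.5 cube at (7.5, 2.5) partially overlaps it — only the 44.98 mm² overlap (of its 770.00 mm²) is removed, clipping the outline — boundary = 55.20 mm. So its perimeter = 55.20 mm. Layer 59 is larger (100.27 vs 55.20 mm).

layer 59 (z = 7.08 mm)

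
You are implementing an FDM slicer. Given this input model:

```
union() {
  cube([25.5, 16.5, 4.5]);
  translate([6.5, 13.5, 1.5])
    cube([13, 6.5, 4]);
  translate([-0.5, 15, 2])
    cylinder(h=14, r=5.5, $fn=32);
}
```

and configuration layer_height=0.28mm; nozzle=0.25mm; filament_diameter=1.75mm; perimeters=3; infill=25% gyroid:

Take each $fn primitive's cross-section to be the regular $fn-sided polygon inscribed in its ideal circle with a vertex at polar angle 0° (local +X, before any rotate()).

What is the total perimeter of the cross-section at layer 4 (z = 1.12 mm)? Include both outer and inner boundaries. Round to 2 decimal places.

84.00 mm

At z = 1.12 mm: the cube (footprint 25.5×16.5) is included at this height (perimeter 84.00 mm); the cube at (6.5, 13.5) is absent (z outside [1.5, 5.5]); the cylinder at (-0.5, 15) does not reach this height (z outside [2, 16]); Merging all regions: only the 25.5×16.5 cube is present, so the union is just that shape — boundary = 84.00 mm. Overall, the cross-section is a single solid region. Total boundary length (outer) = 84.00 mm.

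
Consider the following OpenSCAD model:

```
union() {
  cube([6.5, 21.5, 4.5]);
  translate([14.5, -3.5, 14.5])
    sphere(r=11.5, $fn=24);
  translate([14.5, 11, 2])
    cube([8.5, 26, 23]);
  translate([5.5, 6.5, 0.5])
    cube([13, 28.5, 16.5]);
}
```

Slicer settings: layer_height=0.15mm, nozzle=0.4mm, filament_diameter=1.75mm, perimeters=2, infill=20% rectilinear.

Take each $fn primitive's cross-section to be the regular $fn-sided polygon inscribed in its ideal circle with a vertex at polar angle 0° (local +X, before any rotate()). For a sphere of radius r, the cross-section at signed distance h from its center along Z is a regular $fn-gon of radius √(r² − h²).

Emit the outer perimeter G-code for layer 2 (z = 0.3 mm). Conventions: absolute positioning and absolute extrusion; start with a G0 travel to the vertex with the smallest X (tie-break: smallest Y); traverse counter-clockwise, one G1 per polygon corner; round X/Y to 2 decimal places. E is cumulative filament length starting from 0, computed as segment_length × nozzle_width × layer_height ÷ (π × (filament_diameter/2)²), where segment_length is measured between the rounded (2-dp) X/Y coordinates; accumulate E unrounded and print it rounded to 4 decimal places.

G0 X0.00 Y0.00 Z0.30
G1 X6.50 Y0.00 E0.1621
G1 X6.50 Y21.50 E0.6985
G1 X0.00 Y21.50 E0.8606
G1 X0.00 Y0.00 E1.3969

At z = 0.3 mm: the cube is present — its section is the full 6.5×21.5 rectangle; the sphere at (14.5, -3.5) is absent (|z−center|=14.200 > r=11.5); the cube at (14.5, 11) is absent (z outside [2, 25]); the cube at (5.5, 6.5) is not intersected at this z (z outside [0.5, 17]); Merging all regions: only the 6.5×21.5 cube is present, so the union is just that shape — 1 connected region. The outline is a single polygon with 4 vertices. Extrusion per mm of travel: 0.4 × 0.15 / (π × 0.875²) = 0.024945. Accumulating E over each segment gives final E = 1.3969.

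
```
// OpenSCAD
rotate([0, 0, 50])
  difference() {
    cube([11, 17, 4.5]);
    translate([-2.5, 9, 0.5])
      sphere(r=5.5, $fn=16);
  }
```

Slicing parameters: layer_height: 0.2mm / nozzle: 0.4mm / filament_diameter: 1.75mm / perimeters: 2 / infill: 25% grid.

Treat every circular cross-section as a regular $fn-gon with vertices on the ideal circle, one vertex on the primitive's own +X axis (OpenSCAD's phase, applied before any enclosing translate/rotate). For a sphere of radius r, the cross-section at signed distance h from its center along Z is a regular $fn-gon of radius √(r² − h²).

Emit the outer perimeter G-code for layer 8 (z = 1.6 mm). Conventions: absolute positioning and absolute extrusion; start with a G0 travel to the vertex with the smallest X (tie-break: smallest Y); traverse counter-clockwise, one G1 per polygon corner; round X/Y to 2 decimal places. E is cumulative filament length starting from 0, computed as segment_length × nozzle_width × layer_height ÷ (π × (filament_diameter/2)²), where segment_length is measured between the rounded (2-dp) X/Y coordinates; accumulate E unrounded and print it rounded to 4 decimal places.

At z = 1.6 mm: the cube (footprint 11×17) is included at this height; the r=5.5 sphere at (-2.5, 9) contributes a regular 16-gon of circumradius √(5.5²−1.1²) = 5.389; Subtracting the remaining from the first: starting from the 11×17 cube, the r=5.5 sphere at (-2.5, 9) partially overlaps it — only the 18.84 mm² overlap (of its 88.91 mm²) is removed, clipping the outline — 1 connected region; (whole slice rotated 50° about Z — lengths, areas and connectivity unchanged). The outline is a single polygon with 11 vertices. Extrusion per mm of travel: 0.4 × 0.2 / (π × 0.875²) = 0.033260. Accumulating E over each segment gives final E = 1.9350.

G0 X-13.02 Y10.93 Z1.60
G1 X-10.48 Y8.80 E0.1103
G1 X-8.97 Y9.24 E0.1626
G1 X-6.88 Y9.01 E0.2325
G1 X-5.04 Y8.00 E0.3023
G1 X-3.72 Y6.36 E0.3723
G1 X-3.13 Y4.34 E0.4423
G1 X-3.30 Y2.77 E0.4948
G1 X0.00 Y0.00 E0.6381
G1 X7.07 Y8.43 E1.0041
G1 X-5.95 Y19.35 E1.5693
G1 X-13.02 Y10.93 E1.9350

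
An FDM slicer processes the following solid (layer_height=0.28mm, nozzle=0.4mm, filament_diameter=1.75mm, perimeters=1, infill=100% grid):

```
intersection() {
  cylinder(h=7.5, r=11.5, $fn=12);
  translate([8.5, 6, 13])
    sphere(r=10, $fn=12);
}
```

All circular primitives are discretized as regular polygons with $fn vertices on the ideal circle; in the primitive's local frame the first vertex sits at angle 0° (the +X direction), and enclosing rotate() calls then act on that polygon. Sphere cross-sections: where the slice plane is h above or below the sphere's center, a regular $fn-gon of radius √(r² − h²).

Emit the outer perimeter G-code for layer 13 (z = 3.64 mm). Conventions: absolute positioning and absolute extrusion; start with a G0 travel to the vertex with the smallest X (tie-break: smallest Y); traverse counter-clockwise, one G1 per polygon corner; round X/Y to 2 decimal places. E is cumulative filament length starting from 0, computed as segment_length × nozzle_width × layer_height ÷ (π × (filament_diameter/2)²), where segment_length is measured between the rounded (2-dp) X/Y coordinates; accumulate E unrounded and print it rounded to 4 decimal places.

G0 X4.98 Y6.00 Z3.64
G1 X5.45 Y4.24 E0.0848
G1 X6.74 Y2.95 E0.1698
G1 X8.50 Y2.48 E0.2546
G1 X10.26 Y2.95 E0.3394
G1 X10.61 Y3.31 E0.3628
G1 X9.96 Y5.75 E0.4804
G1 X6.70 Y9.01 E0.6951
G1 X5.45 Y7.76 E0.7774
G1 X4.98 Y6.00 E0.8622

At z = 3.64 mm: the r=11.5 cylinder gives a regular 12-gon of circumradius 11.5 (constant along its height); the r=10 sphere at (8.5, 6) contributes a regular 12-gon of circumradius √(10²−9.36²) = 3.520; After intersecting: the r=10 sphere at (8.5, 6) partially overlaps the r=11.5 cylinder; clipping to the common part keeps 23.01 mm² — 1 connected region. The outline is a single polygon with 9 vertices. Extrusion per mm of travel: 0.4 × 0.28 / (π × 0.875²) = 0.046564. Accumulating E over each segment gives final E = 0.8622.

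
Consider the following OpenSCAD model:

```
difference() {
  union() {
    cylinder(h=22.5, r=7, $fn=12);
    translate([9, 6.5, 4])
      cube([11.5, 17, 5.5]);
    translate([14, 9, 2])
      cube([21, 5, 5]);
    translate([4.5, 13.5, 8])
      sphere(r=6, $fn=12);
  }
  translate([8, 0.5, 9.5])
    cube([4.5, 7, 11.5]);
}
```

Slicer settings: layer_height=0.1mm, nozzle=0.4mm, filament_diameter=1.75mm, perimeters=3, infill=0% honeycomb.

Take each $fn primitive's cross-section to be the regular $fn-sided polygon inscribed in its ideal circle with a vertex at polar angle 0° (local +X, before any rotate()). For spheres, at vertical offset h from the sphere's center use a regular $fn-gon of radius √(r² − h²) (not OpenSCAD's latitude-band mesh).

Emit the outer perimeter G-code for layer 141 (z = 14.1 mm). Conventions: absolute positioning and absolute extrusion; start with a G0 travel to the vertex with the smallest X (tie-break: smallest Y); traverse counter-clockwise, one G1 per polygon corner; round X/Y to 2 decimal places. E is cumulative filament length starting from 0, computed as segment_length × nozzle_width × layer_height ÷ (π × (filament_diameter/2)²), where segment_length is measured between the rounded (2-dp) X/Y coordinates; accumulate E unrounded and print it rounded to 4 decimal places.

At z = 14.1 mm: the r=7 cylinder gives a regular 12-gon of circumradius 7 (constant along its height); the cube at (9, 6.5) does not reach this height (z outside [4, 9.5]); the cube at (14, 9) does not reach this height (z outside [2, 7]); the sphere at (4.5, 13.5) is not intersected at this z (|z−center|=6.100 > r=6); Combining (union): only the r=7 cylinder is present, so the union is just that shape — 1 connected region; the 4.5×7 cube at (8, 0.5) contributes its full rectangle; Taking the first minus the rest: starting from the result so far, the 4.5×7 cube at (8, 0.5) misses the remaining region (no effect) — 1 connected region. The outline is a single polygon with 12 vertices. Extrusion per mm of travel: 0.4 × 0.1 / (π × 0.875²) = 0.016630. Accumulating E over each segment gives final E = 0.7230.

G0 X-7.00 Y0.00 Z14.10
G1 X-6.06 Y-3.50 E0.0603
G1 X-3.50 Y-6.06 E0.1205
G1 X0.00 Y-7.00 E0.1807
G1 X3.50 Y-6.06 E0.2410
G1 X6.06 Y-3.50 E0.3012
G1 X7.00 Y0.00 E0.3615
G1 X6.06 Y3.50 E0.4218
G1 X3.50 Y6.06 E0.4820
G1 X0.00 Y7.00 E0.5422
G1 X-3.50 Y6.06 E0.6025
G1 X-6.06 Y3.50 E0.6627
G1 X-7.00 Y0.00 E0.7230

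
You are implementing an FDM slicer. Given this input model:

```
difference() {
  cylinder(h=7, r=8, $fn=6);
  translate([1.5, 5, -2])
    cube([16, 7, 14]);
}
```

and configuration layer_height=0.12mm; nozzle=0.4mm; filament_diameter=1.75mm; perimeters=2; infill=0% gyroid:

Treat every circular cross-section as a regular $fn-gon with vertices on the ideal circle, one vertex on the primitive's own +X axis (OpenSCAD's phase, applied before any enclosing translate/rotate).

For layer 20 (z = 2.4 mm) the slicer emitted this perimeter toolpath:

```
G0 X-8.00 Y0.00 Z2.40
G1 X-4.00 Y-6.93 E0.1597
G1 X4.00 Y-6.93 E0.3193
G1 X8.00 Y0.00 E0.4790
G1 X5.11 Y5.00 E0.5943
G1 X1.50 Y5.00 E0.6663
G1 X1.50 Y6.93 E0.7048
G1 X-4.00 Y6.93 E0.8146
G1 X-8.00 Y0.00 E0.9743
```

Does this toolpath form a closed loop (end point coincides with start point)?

yes

Start point (G0): (-8.00, 0.00). End point (last G1): the path returns to the start — closed.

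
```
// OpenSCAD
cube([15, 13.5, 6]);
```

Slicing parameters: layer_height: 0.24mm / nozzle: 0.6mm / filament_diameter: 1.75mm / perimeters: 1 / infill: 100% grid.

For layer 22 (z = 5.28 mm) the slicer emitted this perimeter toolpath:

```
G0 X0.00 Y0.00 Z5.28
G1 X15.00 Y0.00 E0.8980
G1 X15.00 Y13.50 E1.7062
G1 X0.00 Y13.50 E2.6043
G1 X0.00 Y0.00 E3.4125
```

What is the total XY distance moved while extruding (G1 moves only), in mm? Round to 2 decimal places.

Sum the Euclidean lengths of each G1 segment: total = 57.00 mm.

57.00 mm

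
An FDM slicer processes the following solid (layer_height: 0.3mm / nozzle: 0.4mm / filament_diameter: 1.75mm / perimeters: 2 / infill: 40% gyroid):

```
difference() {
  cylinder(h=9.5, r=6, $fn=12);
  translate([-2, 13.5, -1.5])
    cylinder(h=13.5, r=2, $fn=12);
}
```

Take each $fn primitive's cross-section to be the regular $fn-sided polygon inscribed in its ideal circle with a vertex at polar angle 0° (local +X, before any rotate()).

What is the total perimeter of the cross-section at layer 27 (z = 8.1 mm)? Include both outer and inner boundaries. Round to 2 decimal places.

37.27 mm

At z = 8.1 mm: the r=6 cylinder gives a regular 12-gon of circumradius 6 (constant along its height) (perimeter = 2·12·6.000·sin(180°/12) = 37.27 mm); the cylinder at (-2, 13.5): section is a regular 12-gon, circumradius r=2 (perimeter = 2·12·2.000·sin(180°/12) = 12.42 mm); Subtracting the remaining from the first: starting from the r=6 cylinder, the r=2 cylinder at (-2, 13.5) misses the remaining region (no effect) — boundary = 37.27 mm. Overall, the cross-section is a single solid region. Total boundary length (outer) = 37.27 mm.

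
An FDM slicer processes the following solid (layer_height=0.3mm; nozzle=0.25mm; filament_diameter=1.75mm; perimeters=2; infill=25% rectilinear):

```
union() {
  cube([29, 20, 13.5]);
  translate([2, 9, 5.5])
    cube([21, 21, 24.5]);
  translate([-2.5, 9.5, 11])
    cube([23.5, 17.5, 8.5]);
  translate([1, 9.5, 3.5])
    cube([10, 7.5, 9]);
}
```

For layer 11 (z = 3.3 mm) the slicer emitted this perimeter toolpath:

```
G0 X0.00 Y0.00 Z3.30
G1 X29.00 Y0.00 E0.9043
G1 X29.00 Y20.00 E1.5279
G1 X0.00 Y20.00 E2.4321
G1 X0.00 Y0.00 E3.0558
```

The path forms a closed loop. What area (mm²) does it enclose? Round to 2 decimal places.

580.00 mm²

Apply the shoelace formula to the sequence of (X, Y) vertices; enclosed area = 580.00 mm².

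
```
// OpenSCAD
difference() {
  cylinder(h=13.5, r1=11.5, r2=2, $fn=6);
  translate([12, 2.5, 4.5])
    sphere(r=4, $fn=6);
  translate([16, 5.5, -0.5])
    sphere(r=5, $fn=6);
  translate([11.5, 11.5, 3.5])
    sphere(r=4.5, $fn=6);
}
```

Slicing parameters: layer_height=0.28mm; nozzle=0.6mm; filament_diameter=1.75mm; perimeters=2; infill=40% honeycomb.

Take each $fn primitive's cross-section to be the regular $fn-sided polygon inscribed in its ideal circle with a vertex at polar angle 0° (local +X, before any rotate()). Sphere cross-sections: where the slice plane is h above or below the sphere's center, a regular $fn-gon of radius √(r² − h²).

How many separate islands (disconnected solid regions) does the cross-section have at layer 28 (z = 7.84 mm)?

1

At z = 7.84 mm: the cone contributes a regular 6-gon of circumradius 5.983 (interpolated between r1=11.5 and r2=2 at t=0.581); the sphere at (12, 2.5): section is a regular 6-gon, circumradius = √(r²−h²) = √(4²−3.34²) = 2.201; the sphere at (16, 5.5) is not intersected at this z (|z−center|=8.340 > r=5); the sphere at (11.5, 11.5): section is a regular 6-gon, circumradius = √(r²−h²) = √(4.5²−4.34²) = 1.189; Subtracting the remaining from the first: starting from the cone, the r=4 sphere at (12, 2.5) misses the remaining region (no effect); the r=4.5 sphere at (11.5, 11.5) misses the remaining region (no effect) — 1 connected region. Overall, the cross-section is a single solid region. Island count = 1.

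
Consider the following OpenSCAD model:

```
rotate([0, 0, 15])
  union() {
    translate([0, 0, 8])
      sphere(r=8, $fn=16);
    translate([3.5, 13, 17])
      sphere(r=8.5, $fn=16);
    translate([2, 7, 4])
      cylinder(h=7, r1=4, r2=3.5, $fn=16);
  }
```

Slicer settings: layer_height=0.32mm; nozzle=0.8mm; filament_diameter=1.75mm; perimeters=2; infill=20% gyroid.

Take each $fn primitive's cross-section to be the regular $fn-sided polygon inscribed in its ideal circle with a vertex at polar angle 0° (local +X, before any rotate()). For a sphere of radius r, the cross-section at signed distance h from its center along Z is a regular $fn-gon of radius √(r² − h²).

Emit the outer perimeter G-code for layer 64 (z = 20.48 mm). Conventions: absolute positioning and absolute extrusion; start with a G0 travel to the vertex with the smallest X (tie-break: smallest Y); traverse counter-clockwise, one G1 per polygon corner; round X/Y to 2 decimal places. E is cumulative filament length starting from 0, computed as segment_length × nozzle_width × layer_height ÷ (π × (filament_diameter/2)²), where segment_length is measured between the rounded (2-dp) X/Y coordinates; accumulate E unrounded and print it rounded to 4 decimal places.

G0 X-7.67 Y14.48 Z20.48
G1 X-7.47 Y11.46 E0.3221
G1 X-6.14 Y8.74 E0.6444
G1 X-3.86 Y6.75 E0.9665
G1 X-1.00 Y5.77 E1.2882
G1 X2.02 Y5.97 E1.6104
G1 X4.74 Y7.31 E1.9331
G1 X6.73 Y9.59 E2.2552
G1 X7.70 Y12.45 E2.5766
G1 X7.51 Y15.47 E2.8987
G1 X6.17 Y18.18 E3.2205
G1 X3.89 Y20.18 E3.5432
G1 X1.03 Y21.15 E3.8647
G1 X-1.99 Y20.95 E4.1868
G1 X-4.70 Y19.62 E4.5081
G1 X-6.70 Y17.34 E4.8309
G1 X-7.67 Y14.48 E5.1523

At z = 20.48 mm: the sphere does not reach this height (|z−center|=12.480 > r=8); the r=8.5 sphere at (3.5, 13) contributes a regular 16-gon of circumradius √(8.5²−3.48²) = 7.755; the cone at (2, 7) does not reach this height (z outside [4, 11]); Taking the union: only the r=8.5 sphere at (3.5, 13) is present, so the union is just that shape — 1 connected region; (rotated 15° about Z; rotation is an isometry so areas/perimeters/island counts are preserved). The outline is a single polygon with 16 vertices. Extrusion per mm of travel: 0.8 × 0.32 / (π × 0.875²) = 0.106432. Accumulating E over each segment gives final E = 5.1523.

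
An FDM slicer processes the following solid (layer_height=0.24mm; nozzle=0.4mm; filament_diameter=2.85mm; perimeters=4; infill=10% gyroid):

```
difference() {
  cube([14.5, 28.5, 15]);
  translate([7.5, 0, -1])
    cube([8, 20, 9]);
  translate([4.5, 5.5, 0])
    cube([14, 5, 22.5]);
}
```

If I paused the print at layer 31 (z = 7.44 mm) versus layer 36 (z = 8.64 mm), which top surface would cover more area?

layer 36 (z = 8.64 mm)

Layer 31 (z = 7.44): the cube (footprint 14.5×28.5) is included at this height (area 413.25 mm²); the cube at (7.5, 0) (footprint 8×20) is included at this height (area 160.00 mm²); the 14×5 cube at (4.5, 5.5) contributes its full rectangle (area 70.00 mm²); After the difference (first − rest): starting from the 14.5×28.5 cube (413.25 mm²), the 8×20 cube at (7.5, 0) partially overlaps it — only the 140.00 mm² overlap (of its 160.00 mm²) is removed, clipping the outline; the 14×5 cube at (4.5, 5.5) partially overlaps it — only the 15.00 mm² overlap (of its 70.00 mm²) is removed, clipping the outline — area = 258.25 mm². So its area = 258.25 mm². Layer 36 (z = 8.64): the cube is present — its section is the full 14.5×28.5 rectangle (area 413.25 mm²); the cube at (7.5, 0) does not reach this height (z outside [-1, 8]); the cube at (4.5, 5.5) is present — its section is the full 14×5 rectangle (area 70.00 mm²); Taking the first minus the rest: starting from the 14.5×28.5 cube (413.25 mm²), the 14×5 cube at (4.5, 5.5) partially overlaps it — only the 50.00 mm² overlap (of its 70.00 mm²) is removed, clipping the outline — area = 363.25 mm². So its area = 363.25 mm². Layer 36 is larger (363.25 vs 258.25 mm²).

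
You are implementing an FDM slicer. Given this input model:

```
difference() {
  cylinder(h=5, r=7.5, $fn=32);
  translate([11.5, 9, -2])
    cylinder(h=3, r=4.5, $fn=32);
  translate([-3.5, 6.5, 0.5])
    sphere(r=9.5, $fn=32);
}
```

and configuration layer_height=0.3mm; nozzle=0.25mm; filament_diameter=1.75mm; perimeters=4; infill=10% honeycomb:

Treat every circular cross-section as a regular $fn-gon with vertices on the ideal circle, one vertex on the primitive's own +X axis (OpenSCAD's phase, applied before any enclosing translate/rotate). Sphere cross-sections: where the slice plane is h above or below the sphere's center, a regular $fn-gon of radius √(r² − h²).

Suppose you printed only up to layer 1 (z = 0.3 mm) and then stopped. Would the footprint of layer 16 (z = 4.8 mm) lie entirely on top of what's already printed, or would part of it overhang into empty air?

Compare the two slices. At z = 0.3: the r=7.5 cylinder contributes a regular 32-gon of circumradius 7.5 (area = (32/2)·7.500²·sin(360°/32) = 175.58 mm²); the r=4.5 cylinder at (11.5, 9) contributes a regular 32-gon of circumradius 4.5 (area = (32/2)·4.500²·sin(360°/32) = 63.21 mm²); the r=9.5 sphere at (-3.5, 6.5) slices to a regular 32-gon of circumradius 9.498 (√(r²−h²) with h=0.2 from center) (area = (32/2)·9.498²·sin(360°/32) = 281.59 mm²); Taking the first minus the rest: starting from the r=7.5 cylinder (175.58 mm²), the r=4.5 cylinder at (11.5, 9) misses the remaining region (no effect); the r=9.5 sphere at (-3.5, 6.5) partially overlaps it — only the 102.57 mm² overlap (of its 281.59 mm²) is removed, clipping the outline — area = 73.01 mm². At z = 4.8: the r=7.5 cylinder gives a regular 32-gon of circumradius 7.5 (constant along its height) (area = (32/2)·7.500²·sin(360°/32) = 175.58 mm²); the cylinder at (11.5, 9) is absent (z outside [-2, 1]); the r=9.5 sphere at (-3.5, 6.5) contributes a regular 32-gon of circumradius √(9.5²−4.3²) = 8.471 (area = (32/2)·8.471²·sin(360°/32) = 223.99 mm²); Subtracting the remaining from the first: starting from the r=7.5 cylinder (175.58 mm²), the r=9.5 sphere at (-3.5, 6.5) partially overlaps it — only the 85.50 mm² overlap (of its 223.99 mm²) is removed, clipping the outline — area = 90.09 mm². Checking containment: at z = 4.8 the cross-section extends beyond the z = 0.3 cross-section by about 17.07 mm².

part overhangs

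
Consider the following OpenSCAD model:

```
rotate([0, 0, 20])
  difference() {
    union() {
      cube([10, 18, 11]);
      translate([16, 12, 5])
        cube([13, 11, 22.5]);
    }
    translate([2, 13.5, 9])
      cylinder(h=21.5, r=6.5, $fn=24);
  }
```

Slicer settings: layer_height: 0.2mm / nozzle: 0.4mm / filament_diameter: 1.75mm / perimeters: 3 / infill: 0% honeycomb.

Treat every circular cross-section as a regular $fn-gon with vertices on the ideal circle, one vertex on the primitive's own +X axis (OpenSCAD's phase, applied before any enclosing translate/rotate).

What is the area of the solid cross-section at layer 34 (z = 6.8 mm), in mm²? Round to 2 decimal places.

323.00 mm²

At z = 6.8 mm: the cube (footprint 10×18) is included at this height (area 180.00 mm²); the cube at (16, 12) (footprint 13×11) is included at this height (area 143.00 mm²); Combining (union): the 2 present regions are separate (no shared area or edge), so areas and boundary lengths simply add and each stays a separate island — area = 323.00 mm²; the cylinder at (2, 13.5) is not intersected at this z (z outside [9, 30.5]); Taking the first minus the rest: none of the subtracted shapes is present at this height, so the result so far is unchanged — area = 323.00 mm²; (rotated 20° about Z; rotation is an isometry so areas/perimeters/island counts are preserved). Overall, the cross-section has 2 separate islands. Net area = 323.00 mm².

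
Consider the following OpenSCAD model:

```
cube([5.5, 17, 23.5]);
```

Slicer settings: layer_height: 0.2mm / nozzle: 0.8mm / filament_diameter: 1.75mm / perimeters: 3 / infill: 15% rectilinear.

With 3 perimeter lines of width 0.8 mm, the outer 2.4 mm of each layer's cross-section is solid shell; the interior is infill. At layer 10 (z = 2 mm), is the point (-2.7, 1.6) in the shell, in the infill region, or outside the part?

outside

At z = 2 mm: the 5.5×17 cube contributes its full rectangle. Overall, the cross-section is a single solid region. The nearest boundary edge runs (0.00, 17.00)→(0.00, 0.00); distance from the point to it = 2.70 mm. The point is not inside any of the regions above, so it lies outside the cross-section (2.70 mm from the nearest boundary).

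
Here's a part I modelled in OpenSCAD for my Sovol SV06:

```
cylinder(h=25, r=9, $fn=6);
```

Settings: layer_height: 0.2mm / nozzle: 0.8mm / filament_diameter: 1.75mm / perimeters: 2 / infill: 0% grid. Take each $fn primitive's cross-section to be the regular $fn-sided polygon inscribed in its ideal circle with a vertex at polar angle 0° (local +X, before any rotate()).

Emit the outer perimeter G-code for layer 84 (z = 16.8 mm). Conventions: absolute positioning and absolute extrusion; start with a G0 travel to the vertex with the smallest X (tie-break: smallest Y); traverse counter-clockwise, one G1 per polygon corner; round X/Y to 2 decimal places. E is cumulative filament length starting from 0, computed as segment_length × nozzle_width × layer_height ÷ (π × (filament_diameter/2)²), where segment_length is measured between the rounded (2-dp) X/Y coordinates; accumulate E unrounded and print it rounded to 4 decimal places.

At z = 16.8 mm: the r=9 cylinder contributes a regular 6-gon of circumradius 9. The outline is a single polygon with 6 vertices. Extrusion per mm of travel: 0.8 × 0.2 / (π × 0.875²) = 0.066520. Accumulating E over each segment gives final E = 3.5911.

G0 X-9.00 Y0.00 Z16.80
G1 X-4.50 Y-7.79 E0.5984
G1 X4.50 Y-7.79 E1.1971
G1 X9.00 Y0.00 E1.7956
G1 X4.50 Y7.79 E2.3940
G1 X-4.50 Y7.79 E2.9927
G1 X-9.00 Y0.00 E3.5911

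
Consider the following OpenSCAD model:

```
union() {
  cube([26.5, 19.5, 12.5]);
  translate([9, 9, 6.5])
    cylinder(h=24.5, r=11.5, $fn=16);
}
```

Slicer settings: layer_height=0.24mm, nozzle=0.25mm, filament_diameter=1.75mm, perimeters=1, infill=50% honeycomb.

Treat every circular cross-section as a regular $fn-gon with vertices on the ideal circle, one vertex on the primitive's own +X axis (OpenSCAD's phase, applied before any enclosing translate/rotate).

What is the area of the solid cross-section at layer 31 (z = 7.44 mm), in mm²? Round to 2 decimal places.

565.93 mm²

At z = 7.44 mm: the cube (footprint 26.5×19.5) is included at this height (area 516.75 mm²); the r=11.5 cylinder at (9, 9) gives a regular 16-gon of circumradius 11.5 (constant along its height) (area = (16/2)·11.500²·sin(360°/16) = 404.88 mm²); Taking the union: the regions partially overlap — summed areas 921.63 mm² minus the doubly-counted overlap 355.70 mm² gives 565.93 mm² — area = 565.93 mm². Overall, the cross-section is a single solid region. Net area = 565.93 mm².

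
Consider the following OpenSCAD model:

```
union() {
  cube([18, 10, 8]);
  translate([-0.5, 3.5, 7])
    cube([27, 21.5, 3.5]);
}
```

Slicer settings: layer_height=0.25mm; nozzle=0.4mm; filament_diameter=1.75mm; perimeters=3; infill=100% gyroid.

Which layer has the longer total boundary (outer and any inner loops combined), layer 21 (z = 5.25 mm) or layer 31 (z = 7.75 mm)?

Layer 21 (z = 5.25): the cube (footprint 18×10) is included at this height (perimeter 56.00 mm); the cube at (-0.5, 3.5) is absent (z outside [7, 10.5]); Taking the union: only the 18×10 cube is present, so the union is just that shape — boundary = 56.00 mm. So its perimeter = 56.00 mm. Layer 31 (z = 7.75): the cube (footprint 18×10) is included at this height (perimeter 56.00 mm); the 27×21.5 cube at (-0.5, 3.5) contributes its full rectangle (perimeter 97.00 mm); Combining (union): the regions partially overlap (shared area 117.00 mm²), so the edge portions inside another operand are dropped and the merged outline is re-measured after clipping — boundary = 104.00 mm. So its perimeter = 104.00 mm. Layer 31 is larger (104.00 vs 56.00 mm).

layer 31 (z = 7.75 mm)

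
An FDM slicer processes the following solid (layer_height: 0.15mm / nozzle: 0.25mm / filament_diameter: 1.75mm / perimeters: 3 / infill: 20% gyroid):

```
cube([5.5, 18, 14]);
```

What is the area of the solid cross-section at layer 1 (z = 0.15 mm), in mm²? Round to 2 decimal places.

99.00 mm²

At z = 0.15 mm: the cube is present — its section is the full 5.5×18 rectangle (area 99.00 mm²). Overall, the cross-section is a single solid region. Net area = 99.00 mm².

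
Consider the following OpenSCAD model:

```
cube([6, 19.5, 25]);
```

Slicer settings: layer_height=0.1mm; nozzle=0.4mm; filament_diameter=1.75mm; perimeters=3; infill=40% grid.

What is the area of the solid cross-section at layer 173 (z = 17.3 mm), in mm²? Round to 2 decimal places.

At z = 17.3 mm: the cube is present — its section is the full 6×19.5 rectangle (area 117.00 mm²). Overall, the cross-section is a single solid region. Net area = 117.00 mm².

117.00 mm²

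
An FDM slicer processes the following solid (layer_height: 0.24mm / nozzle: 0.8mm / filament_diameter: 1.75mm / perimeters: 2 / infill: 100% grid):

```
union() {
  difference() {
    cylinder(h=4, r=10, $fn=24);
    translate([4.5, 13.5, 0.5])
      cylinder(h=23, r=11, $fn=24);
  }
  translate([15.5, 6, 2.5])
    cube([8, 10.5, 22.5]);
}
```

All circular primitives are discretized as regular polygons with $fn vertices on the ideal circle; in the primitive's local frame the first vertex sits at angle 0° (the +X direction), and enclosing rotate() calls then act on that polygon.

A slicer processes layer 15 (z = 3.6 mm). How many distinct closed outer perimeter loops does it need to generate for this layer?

2

At z = 3.6 mm: the cylinder: section is a regular 24-gon, circumradius r=10; the r=11 cylinder at (4.5, 13.5) gives a regular 24-gon of circumradius 11 (constant along its height); Taking the first minus the rest: starting from the r=10 cylinder, the r=11 cylinder at (4.5, 13.5) partially overlaps it — only the 70.12 mm² overlap (of its 375.81 mm²) is removed, clipping the outline — 1 connected region; the 8×10.5 cube at (15.5, 6) contributes its full rectangle; Merging all regions: the 2 present regions are separate (no shared area or edge), so areas and boundary lengths simply add and each stays a separate island — 2 connected regions. The result has 2 disconnected regions.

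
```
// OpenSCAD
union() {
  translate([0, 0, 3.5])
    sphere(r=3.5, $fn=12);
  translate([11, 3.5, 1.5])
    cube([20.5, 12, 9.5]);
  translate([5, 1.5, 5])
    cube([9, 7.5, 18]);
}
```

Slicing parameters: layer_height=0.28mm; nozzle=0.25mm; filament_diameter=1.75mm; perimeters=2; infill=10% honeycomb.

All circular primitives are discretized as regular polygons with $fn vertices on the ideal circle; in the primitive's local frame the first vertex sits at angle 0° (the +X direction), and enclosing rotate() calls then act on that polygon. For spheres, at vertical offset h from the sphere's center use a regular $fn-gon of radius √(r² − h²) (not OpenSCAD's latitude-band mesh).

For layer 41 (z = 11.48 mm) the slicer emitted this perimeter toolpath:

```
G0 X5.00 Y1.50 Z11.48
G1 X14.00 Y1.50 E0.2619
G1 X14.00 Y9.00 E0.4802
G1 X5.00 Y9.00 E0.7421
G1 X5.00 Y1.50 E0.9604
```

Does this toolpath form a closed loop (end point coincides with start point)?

yes

Start point (G0): (5.00, 1.50). End point (last G1): the path returns to the start — closed.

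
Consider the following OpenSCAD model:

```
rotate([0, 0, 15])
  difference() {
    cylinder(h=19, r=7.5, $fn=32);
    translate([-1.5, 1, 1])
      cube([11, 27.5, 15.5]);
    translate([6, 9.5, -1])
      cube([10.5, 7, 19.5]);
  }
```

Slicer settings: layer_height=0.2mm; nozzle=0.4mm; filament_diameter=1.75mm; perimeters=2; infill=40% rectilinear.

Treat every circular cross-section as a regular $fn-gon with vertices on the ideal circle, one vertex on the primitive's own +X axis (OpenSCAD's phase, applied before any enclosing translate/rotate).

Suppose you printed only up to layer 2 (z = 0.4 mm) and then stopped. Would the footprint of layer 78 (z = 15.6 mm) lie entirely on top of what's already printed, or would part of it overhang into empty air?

Compare the two slices. At z = 0.4: the r=7.5 cylinder gives a regular 32-gon of circumradius 7.5 (constant along its height) (area = (32/2)·7.500²·sin(360°/32) = 175.58 mm²); the cube at (-1.5, 1) is not intersected at this z (z outside [1, 16.5]); the cube at (6, 9.5) (footprint 10.5×7) is included at this height (area 73.50 mm²); Subtracting the remaining from the first: starting from the r=7.5 cylinder (175.58 mm²), the 10.5×7 cube at (6, 9.5) misses the remaining region (no effect) — area = 175.58 mm²; (rotated 15° about Z; rotation is an isometry so areas/perimeters/island counts are preserved). At z = 15.6: the cylinder: section is a regular 32-gon, circumradius r=7.5 (area = (32/2)·7.500²·sin(360°/32) = 175.58 mm²); the 11×27.5 cube at (-1.5, 1) contributes its full rectangle (area 302.50 mm²); the cube at (6, 9.5) is present — its section is the full 10.5×7 rectangle (area 73.50 mm²); Subtracting the remaining from the first: starting from the r=7.5 cylinder (175.58 mm²), the 11×27.5 cube at (-1.5, 1) partially overlaps it — only the 46.08 mm² overlap (of its 302.50 mm²) is removed, clipping the outline; the 10.5×7 cube at (6, 9.5) misses the remaining region (no effect) — area = 129.50 mm²; (rotated 15° about Z; rotation is an isometry so areas/perimeters/island counts are preserved). Checking containment: the cross-section at z = 15.6 is a subset of the cross-section at z = 0.4.

entirely on top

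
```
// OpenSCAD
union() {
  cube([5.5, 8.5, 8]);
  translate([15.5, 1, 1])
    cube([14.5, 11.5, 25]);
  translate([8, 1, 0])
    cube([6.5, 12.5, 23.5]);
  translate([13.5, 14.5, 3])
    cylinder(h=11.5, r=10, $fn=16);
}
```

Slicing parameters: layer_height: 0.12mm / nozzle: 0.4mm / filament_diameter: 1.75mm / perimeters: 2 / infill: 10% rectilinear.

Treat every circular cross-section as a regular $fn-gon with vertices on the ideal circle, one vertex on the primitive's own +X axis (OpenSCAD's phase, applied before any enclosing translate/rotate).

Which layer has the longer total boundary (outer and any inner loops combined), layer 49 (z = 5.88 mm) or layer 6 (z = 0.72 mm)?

Layer 49 (z = 5.88): the 5.5×8.5 cube contributes its full rectangle (perimeter 28.00 mm); the cube at (15.5, 1) is present — its section is the full 14.5×11.5 rectangle (perimeter 52.00 mm); the 6.5×12.5 cube at (8, 1) contributes its full rectangle (perimeter 38.00 mm); the r=10 cylinder at (13.5, 14.5) gives a regular 16-gon of circumradius 10 (constant along its height) (perimeter = 2·16·10.000·sin(180°/16) = 62.43 mm); Merging all regions: the regions partially overlap (shared area 96.07 mm²), so the edge portions inside another operand are dropped and the merged outline is re-measured after clipping — boundary = 124.34 mm. So its perimeter = 124.34 mm. Layer 6 (z = 0.72): the 5.5×8.5 cube contributes its full rectangle (perimeter 28.00 mm); the cube at (15.5, 1) does not reach this height (z outside [1, 26]); the 6.5×12.5 cube at (8, 1) contributes its full rectangle (perimeter 38.00 mm); the cylinder at (13.5, 14.5) does not reach this height (z outside [3, 14.5]); Taking the union: the 2 present regions are separate (no shared area or edge), so areas and boundary lengths simply add and each stays a separate island — boundary = 66.00 mm. So its perimeter = 66.00 mm. Layer 49 is larger (124.34 vs 66.00 mm).

layer 49 (z = 5.88 mm)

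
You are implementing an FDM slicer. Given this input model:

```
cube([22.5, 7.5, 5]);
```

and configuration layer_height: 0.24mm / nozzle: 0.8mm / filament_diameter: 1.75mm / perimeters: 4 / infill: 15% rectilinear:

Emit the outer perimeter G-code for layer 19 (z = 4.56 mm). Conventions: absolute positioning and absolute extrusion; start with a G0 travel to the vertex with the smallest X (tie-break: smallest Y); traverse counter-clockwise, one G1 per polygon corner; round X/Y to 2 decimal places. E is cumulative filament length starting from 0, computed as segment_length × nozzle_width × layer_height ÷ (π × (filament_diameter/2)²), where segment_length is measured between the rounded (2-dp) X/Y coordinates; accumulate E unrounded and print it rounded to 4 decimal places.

At z = 4.56 mm: the cube (footprint 22.5×7.5) is included at this height. The outline is a single polygon with 4 vertices. Extrusion per mm of travel: 0.8 × 0.24 / (π × 0.875²) = 0.079824. Accumulating E over each segment gives final E = 4.7895.

G0 X0.00 Y0.00 Z4.56
G1 X22.50 Y0.00 E1.7960
G1 X22.50 Y7.50 E2.3947
G1 X0.00 Y7.50 E4.1908
G1 X0.00 Y0.00 E4.7895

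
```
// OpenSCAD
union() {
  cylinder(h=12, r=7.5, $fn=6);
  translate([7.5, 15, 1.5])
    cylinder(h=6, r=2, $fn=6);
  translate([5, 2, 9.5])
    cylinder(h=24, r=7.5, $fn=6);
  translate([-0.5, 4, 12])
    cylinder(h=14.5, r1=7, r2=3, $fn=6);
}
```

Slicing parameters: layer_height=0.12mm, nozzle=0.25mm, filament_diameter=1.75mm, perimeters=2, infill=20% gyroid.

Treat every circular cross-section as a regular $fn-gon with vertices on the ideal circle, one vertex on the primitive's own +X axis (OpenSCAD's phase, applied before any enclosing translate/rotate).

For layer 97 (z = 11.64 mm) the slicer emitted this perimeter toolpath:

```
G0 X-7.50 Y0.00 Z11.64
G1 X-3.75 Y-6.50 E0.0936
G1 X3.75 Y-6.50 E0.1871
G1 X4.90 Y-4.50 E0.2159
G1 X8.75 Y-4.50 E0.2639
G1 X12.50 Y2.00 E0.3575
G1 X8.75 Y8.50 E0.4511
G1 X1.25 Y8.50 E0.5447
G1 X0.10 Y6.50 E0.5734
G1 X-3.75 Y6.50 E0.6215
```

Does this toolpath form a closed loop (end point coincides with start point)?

no

Start point (G0): (-7.50, 0.00). End point (last G1): the path does not return to the start — open.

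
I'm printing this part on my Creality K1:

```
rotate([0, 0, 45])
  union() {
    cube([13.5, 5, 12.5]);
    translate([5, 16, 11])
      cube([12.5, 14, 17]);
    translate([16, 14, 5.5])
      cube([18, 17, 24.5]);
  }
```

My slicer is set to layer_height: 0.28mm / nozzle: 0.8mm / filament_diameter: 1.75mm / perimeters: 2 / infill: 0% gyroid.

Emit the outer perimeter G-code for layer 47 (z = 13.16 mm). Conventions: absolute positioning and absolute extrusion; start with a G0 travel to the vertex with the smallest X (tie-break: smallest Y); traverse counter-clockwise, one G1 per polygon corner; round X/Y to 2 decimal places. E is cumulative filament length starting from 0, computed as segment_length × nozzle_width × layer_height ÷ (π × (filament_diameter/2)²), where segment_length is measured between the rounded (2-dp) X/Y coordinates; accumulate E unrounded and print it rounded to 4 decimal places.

G0 X-17.68 Y24.75 Z13.16
G1 X-7.78 Y14.85 E1.3039
G1 X0.00 Y22.63 E2.3285
G1 X1.41 Y21.21 E2.5149
G1 X14.14 Y33.94 E4.1915
G1 X2.12 Y45.96 E5.7745
G1 X-10.61 Y33.23 E7.4511
G1 X-9.90 Y32.53 E7.5440
G1 X-17.68 Y24.75 E8.5686

At z = 13.16 mm: the cube is absent (z outside [0, 12.5]); the cube at (5, 16) is present — its section is the full 12.5×14 rectangle; the cube at (16, 14) is present — its section is the full 18×17 rectangle; Merging all regions: the regions partially overlap (shared area 21.00 mm²), so overlapping operands fuse into one piece — 1 connected region; (whole slice rotated 45° about Z — lengths, areas and connectivity unchanged). The outline is a single polygon with 8 vertices. Extrusion per mm of travel: 0.8 × 0.28 / (π × 0.875²) = 0.093128. Accumulating E over each segment gives final E = 8.5686.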